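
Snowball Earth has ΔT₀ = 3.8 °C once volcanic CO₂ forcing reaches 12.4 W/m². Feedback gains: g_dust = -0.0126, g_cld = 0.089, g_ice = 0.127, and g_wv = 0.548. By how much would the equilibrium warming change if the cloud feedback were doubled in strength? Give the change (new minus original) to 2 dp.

Original: g = 0.7514, ΔT = 3.8/(1−0.7514) = 15.2856 °C.
With doubled cloud: g' = 0.8404, ΔT' = 3.8/(1−0.8404) = 23.8095 °C.
Change = 23.8095 − 15.2856 = 8.52 °C.

8.52 °C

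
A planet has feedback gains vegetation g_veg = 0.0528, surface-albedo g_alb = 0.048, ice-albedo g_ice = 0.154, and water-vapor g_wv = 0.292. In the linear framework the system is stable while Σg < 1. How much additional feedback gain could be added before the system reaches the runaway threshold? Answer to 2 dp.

Current total gain = 0.0528 + 0.048 + 0.154 + 0.292 = 0.5468.
Margin to runaway = 1 − 0.5468 = 0.45.

0.45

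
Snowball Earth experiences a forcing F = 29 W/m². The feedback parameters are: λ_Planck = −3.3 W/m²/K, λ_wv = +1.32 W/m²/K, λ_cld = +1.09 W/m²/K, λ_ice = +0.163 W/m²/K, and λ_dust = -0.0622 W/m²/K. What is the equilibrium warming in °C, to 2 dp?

36.75 °C

Net feedback parameter λ = (−3.3) + (+1.32) + (+1.09) + (+0.163) + (-0.0622) = -0.7892 W/m²/K.
ΔT = −F/λ = −29/(-0.7892) = 36.75 °C.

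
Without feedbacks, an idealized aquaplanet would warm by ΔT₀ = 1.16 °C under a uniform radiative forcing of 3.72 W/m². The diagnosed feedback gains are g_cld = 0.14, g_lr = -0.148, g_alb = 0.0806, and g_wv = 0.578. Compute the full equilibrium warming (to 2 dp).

3.32 °C

Total gain g = 0.14 − 0.148 + 0.0806 + 0.578 = 0.6506.
Amplification A = 1/(1 − 0.6506) = 2.862.
ΔT = 1.16 × 2.862 = 3.32 °C.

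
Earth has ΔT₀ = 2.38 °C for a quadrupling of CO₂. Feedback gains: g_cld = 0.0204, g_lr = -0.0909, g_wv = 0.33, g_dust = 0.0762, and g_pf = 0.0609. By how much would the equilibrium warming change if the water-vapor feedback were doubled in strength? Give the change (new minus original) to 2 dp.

Original: g = 0.3966, ΔT = 2.38/(1−0.3966) = 3.9443 °C.
With doubled water-vapor: g' = 0.7266, ΔT' = 2.38/(1−0.7266) = 8.7052 °C.
Change = 8.7052 − 3.9443 = 4.76 °C.

4.76 °C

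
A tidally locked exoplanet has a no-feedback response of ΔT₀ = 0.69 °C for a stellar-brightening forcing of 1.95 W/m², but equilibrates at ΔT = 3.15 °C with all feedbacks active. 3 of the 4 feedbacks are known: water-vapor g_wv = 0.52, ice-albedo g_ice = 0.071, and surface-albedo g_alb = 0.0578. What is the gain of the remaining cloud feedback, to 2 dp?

Amplification A = ΔT/ΔT₀ = 3.15/0.69 = 4.565.
Total gain g = 1 − 1/A = 1 − 1/4.565 = 0.7809.
Known gains sum to 0.52 + 0.071 + 0.0578 = 0.6488.
g_cld = 0.7809 − 0.6488 = 0.13.

0.13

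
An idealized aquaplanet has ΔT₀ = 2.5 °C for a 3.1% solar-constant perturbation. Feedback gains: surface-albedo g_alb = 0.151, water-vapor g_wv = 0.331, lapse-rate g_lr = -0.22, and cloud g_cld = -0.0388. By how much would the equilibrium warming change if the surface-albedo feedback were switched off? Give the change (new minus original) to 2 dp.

-0.52 °C

Original: g = 0.2232, ΔT = 2.5/(1−0.2232) = 3.2183 °C.
Without surface-albedo: g' = 0.0722, ΔT' = 2.5/(1−0.0722) = 2.6945 °C.
Change = 2.6945 − 3.2183 = -0.52 °C.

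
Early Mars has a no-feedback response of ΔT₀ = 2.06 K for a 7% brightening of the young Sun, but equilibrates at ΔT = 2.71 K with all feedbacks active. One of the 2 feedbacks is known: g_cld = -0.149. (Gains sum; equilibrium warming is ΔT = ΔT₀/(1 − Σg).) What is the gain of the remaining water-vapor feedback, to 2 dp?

0.39

Amplification A = ΔT/ΔT₀ = 2.71/2.06 = 1.316.
Total gain g = 1 − 1/A = 1 − 1/1.316 = 0.2401.
The known gain is -0.149.
g_wv = 0.2401 + 0.149 = 0.39.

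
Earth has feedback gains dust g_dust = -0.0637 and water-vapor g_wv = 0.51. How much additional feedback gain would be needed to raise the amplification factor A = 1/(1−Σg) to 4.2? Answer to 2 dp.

Current total gain = 0.4463.
Target gain for A = 4.2: g* = 1 − 1/4.2 = 0.7619.
Additional gain needed = 0.7619 − 0.4463 = 0.32.

0.32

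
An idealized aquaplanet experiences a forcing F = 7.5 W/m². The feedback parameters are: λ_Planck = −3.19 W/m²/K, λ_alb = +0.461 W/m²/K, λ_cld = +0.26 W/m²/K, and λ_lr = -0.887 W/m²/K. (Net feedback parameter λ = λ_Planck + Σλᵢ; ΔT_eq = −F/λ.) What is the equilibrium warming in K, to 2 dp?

2.23 K

Net feedback parameter λ = (−3.19) + (+0.461) + (+0.26) + (-0.887) = -3.356 W/m²/K.
ΔT = −F/λ = −7.5/(-3.356) = 2.23 K.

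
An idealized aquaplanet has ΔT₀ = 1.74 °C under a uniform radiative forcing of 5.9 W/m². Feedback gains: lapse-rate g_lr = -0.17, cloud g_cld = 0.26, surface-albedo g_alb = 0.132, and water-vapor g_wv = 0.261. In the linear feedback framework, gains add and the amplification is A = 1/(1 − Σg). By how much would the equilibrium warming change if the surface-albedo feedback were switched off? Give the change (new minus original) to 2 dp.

-0.68 °C

Original: g = 0.483, ΔT = 1.74/(1−0.483) = 3.3656 °C.
Without surface-albedo: g' = 0.351, ΔT' = 1.74/(1−0.351) = 2.6810 °C.
Change = 2.6810 − 3.3656 = -0.68 °C.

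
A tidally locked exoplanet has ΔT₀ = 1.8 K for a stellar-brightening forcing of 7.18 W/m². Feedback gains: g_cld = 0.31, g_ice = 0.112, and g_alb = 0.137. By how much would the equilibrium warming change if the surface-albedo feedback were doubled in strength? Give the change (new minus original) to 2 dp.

1.84 K

Original: g = 0.559, ΔT = 1.8/(1−0.559) = 4.0816 K.
With doubled surface-albedo: g' = 0.696, ΔT' = 1.8/(1−0.696) = 5.9211 K.
Change = 5.9211 − 4.0816 = 1.84 K.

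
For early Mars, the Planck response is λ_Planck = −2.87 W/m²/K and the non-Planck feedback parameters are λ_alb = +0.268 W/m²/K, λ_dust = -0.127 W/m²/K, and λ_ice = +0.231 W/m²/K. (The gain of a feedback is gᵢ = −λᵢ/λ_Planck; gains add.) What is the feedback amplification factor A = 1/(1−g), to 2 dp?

1.15

Convert to gains: g_alb = 0.268/2.87 = 0.09338; g_dust = -0.127/2.87 = -0.04425; g_ice = 0.231/2.87 = 0.08049.
Total gain g = 0.12962.
A = 1/(1 − 0.12962) = 1.15.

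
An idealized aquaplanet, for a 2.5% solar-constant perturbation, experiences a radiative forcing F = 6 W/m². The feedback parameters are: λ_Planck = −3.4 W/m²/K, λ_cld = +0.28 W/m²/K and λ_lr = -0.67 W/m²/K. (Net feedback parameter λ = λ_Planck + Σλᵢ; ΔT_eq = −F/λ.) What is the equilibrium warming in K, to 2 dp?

1.58 K

Net feedback parameter λ = (−3.4) + (+0.28) + (-0.67) = -3.79 W/m²/K.
ΔT = −F/λ = −6/(-3.79) = 1.58 K.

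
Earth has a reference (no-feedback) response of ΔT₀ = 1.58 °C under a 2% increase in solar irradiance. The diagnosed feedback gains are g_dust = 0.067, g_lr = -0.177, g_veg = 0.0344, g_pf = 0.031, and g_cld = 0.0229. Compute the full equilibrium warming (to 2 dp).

Total gain g = 0.067 − 0.177 + 0.0344 + 0.031 + 0.0229 = -0.0217.
Amplification A = 1/(1 + 0.0217) = 0.9788.
ΔT = 1.58 × 0.9788 = 1.55 °C.

1.55 °C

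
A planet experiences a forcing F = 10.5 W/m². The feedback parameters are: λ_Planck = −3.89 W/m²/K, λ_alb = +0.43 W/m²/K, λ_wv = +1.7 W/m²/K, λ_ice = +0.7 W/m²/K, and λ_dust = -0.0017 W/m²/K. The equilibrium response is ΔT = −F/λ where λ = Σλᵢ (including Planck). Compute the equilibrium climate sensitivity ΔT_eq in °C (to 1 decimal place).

Net feedback parameter λ = (−3.89) + (+0.43) + (+1.7) + (+0.7) + (-0.0017) = -1.0617 W/m²/K.
ΔT = −F/λ = −10.5/(-1.0617) = 9.9 °C.

9.9 °C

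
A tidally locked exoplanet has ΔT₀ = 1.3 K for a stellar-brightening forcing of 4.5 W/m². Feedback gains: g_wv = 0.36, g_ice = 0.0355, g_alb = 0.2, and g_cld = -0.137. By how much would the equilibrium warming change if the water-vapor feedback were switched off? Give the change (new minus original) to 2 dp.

-0.96 K

Original: g = 0.4585, ΔT = 1.3/(1−0.4585) = 2.4007 K.
Without water-vapor: g' = 0.0985, ΔT' = 1.3/(1−0.0985) = 1.4420 K.
Change = 1.4420 − 2.4007 = -0.96 K.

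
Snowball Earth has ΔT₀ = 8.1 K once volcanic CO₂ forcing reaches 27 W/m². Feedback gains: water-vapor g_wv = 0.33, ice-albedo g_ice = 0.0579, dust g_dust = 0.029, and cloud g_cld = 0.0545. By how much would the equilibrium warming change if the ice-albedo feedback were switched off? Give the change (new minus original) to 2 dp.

Original: g = 0.4714, ΔT = 8.1/(1−0.4714) = 15.3235 K.
Without ice-albedo: g' = 0.4135, ΔT' = 8.1/(1−0.4135) = 13.8107 K.
Change = 13.8107 − 15.3235 = -1.51 K.

-1.51 K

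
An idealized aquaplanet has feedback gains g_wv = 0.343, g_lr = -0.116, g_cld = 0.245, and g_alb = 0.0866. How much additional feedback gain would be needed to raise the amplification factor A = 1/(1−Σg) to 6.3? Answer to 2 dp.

Current total gain = 0.5586.
Target gain for A = 6.3: g* = 1 − 1/6.3 = 0.8413.
Additional gain needed = 0.8413 − 0.5586 = 0.28.

0.28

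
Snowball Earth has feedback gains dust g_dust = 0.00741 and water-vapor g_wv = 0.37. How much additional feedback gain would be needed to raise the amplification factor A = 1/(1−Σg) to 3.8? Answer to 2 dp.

Current total gain = 0.37741.
Target gain for A = 3.8: g* = 1 − 1/3.8 = 0.7368.
Additional gain needed = 0.7368 − 0.37741 = 0.36.

0.36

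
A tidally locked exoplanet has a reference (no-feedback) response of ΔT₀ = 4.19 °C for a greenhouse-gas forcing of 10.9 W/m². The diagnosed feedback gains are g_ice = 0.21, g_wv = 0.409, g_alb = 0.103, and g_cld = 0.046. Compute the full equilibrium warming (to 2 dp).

Total gain g = 0.21 + 0.409 + 0.103 + 0.046 = 0.768.
Amplification A = 1/(1 − 0.768) = 4.31.
ΔT = 4.19 × 4.31 = 18.06 °C.

18.06 °C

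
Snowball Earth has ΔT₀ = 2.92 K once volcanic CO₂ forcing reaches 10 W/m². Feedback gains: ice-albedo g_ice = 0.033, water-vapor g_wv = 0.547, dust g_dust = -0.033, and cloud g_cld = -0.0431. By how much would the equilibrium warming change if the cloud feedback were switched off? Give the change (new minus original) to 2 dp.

Original: g = 0.5039, ΔT = 2.92/(1−0.5039) = 5.8859 K.
Without cloud: g' = 0.547, ΔT' = 2.92/(1−0.547) = 6.4459 K.
Change = 6.4459 − 5.8859 = 0.56 K.

0.56 K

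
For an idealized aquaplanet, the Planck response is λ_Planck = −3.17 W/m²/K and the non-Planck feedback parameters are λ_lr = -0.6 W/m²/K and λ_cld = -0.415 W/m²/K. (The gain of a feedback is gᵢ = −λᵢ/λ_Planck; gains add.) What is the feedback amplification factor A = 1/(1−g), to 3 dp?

0.757

Convert to gains: g_lr = -0.6/3.17 = -0.1893; g_cld = -0.415/3.17 = -0.1309.
Total gain g = -0.3202.
A = 1/(1 + 0.3202) = 0.757.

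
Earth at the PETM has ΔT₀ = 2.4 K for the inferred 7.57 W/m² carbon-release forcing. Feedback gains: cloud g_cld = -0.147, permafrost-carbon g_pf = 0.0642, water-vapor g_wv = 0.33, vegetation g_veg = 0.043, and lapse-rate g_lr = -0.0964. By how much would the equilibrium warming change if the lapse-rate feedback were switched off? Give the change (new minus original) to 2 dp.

0.40 K

Original: g = 0.1938, ΔT = 2.4/(1−0.1938) = 2.9769 K.
Without lapse-rate: g' = 0.2902, ΔT' = 2.4/(1−0.2902) = 3.3812 K.
Change = 3.3812 − 2.9769 = 0.40 K.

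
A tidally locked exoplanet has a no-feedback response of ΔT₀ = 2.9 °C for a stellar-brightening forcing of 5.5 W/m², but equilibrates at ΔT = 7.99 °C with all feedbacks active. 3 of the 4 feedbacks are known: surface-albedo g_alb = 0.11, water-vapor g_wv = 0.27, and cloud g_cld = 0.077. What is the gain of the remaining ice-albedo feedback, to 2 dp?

0.18

Amplification A = ΔT/ΔT₀ = 7.99/2.9 = 2.755.
Total gain g = 1 − 1/A = 1 − 1/2.755 = 0.637.
Known gains sum to 0.11 + 0.27 + 0.077 = 0.457.
g_ice = 0.637 − 0.457 = 0.18.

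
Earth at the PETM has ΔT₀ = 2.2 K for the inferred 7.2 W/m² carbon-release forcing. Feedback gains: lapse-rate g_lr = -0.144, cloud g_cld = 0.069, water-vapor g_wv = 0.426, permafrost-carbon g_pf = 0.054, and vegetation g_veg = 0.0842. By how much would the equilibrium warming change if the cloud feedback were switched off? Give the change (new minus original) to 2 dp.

-0.51 K

Original: g = 0.4892, ΔT = 2.2/(1−0.4892) = 4.3070 K.
Without cloud: g' = 0.4202, ΔT' = 2.2/(1−0.4202) = 3.7944 K.
Change = 3.7944 − 4.3070 = -0.51 K.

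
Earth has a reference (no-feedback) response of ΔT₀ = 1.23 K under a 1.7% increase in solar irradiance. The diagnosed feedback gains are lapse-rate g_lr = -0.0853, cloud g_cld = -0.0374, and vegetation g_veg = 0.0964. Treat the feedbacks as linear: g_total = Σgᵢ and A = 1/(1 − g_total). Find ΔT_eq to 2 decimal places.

1.20 K

Total gain g = -0.0853 − 0.0374 + 0.0964 = -0.0263.
Amplification A = 1/(1 + 0.0263) = 0.9744.
ΔT = 1.23 × 0.9744 = 1.20 K.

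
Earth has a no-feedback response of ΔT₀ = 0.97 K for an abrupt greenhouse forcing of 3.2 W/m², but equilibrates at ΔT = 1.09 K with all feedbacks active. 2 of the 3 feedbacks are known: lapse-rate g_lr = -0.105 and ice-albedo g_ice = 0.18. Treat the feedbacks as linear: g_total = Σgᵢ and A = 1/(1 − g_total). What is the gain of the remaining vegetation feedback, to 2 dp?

0.04

Amplification A = ΔT/ΔT₀ = 1.09/0.97 = 1.124.
Total gain g = 1 − 1/A = 1 − 1/1.124 = 0.1103.
Known gains sum to -0.105 + 0.18 = 0.075.
g_veg = 0.1103 − 0.075 = 0.04.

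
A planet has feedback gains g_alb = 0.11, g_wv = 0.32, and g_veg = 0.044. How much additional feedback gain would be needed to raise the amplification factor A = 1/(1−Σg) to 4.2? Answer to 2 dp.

Current total gain = 0.474.
Target gain for A = 4.2: g* = 1 − 1/4.2 = 0.7619.
Additional gain needed = 0.7619 − 0.474 = 0.29.

0.29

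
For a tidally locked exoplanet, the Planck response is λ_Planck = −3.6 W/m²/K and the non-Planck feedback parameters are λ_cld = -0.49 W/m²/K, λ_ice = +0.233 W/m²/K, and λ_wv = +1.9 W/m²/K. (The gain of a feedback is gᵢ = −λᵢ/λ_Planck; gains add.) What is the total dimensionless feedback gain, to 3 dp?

Convert to gains: g_cld = -0.49/3.6 = -0.1361; g_ice = 0.233/3.6 = 0.06472; g_wv = 1.9/3.6 = 0.5278.
Total gain g = 0.45642.

0.456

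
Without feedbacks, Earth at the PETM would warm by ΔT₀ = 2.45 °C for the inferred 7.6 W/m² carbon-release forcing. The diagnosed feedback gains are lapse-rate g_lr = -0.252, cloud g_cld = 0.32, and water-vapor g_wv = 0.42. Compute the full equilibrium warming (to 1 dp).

Total gain g = -0.252 + 0.32 + 0.42 = 0.488.
Amplification A = 1/(1 − 0.488) = 1.953.
ΔT = 2.45 × 1.953 = 4.8 °C.

4.8 °C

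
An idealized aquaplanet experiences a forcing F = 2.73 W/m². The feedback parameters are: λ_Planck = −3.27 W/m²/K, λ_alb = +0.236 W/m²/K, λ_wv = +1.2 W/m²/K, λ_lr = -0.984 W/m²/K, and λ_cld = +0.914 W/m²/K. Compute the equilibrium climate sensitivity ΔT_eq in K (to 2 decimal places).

1.43 K

Net feedback parameter λ = (−3.27) + (+0.236) + (+1.2) + (-0.984) + (+0.914) = -1.904 W/m²/K.
ΔT = −F/λ = −2.73/(-1.904) = 1.43 K.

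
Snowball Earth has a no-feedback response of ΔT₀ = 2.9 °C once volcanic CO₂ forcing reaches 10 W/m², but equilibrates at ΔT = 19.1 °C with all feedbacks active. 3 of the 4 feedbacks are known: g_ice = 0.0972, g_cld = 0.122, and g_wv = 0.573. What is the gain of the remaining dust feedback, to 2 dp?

0.06

Amplification A = ΔT/ΔT₀ = 19.1/2.9 = 6.586.
Total gain g = 1 − 1/A = 1 − 1/6.586 = 0.8482.
Known gains sum to 0.0972 + 0.122 + 0.573 = 0.7922.
g_dust = 0.8482 − 0.7922 = 0.06.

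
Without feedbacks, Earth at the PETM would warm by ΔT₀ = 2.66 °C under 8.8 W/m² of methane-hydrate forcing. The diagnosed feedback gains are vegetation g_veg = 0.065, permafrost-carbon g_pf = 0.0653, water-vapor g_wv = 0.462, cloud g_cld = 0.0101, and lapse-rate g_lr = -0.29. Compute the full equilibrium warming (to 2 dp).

Total gain g = 0.065 + 0.0653 + 0.462 + 0.0101 − 0.29 = 0.3124.
Amplification A = 1/(1 − 0.3124) = 1.454.
ΔT = 2.66 × 1.454 = 3.87 °C.

3.87 °C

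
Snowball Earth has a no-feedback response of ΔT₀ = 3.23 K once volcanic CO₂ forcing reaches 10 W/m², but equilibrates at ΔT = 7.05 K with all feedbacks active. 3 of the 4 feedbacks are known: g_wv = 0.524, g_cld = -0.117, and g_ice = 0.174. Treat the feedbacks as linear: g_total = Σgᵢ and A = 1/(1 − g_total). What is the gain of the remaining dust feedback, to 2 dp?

Amplification A = ΔT/ΔT₀ = 7.05/3.23 = 2.183.
Total gain g = 1 − 1/A = 1 − 1/2.183 = 0.5419.
Known gains sum to 0.524 − 0.117 + 0.174 = 0.581.
g_dust = 0.5419 − 0.581 = -0.04.

-0.04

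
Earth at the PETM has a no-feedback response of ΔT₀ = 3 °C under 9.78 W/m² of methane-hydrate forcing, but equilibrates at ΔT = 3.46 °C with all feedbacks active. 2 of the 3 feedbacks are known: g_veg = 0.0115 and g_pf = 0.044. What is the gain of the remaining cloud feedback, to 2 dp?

0.08

Amplification A = ΔT/ΔT₀ = 3.46/3 = 1.153.
Total gain g = 1 − 1/A = 1 − 1/1.153 = 0.1327.
Known gains sum to 0.0115 + 0.044 = 0.0555.
g_cld = 0.1327 − 0.0555 = 0.08.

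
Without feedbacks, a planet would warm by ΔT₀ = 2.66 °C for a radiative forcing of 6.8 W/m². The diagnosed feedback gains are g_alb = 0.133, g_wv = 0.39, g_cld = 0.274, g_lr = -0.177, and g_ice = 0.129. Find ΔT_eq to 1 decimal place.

10.6 °C

Total gain g = 0.133 + 0.39 + 0.274 − 0.177 + 0.129 = 0.749.
Amplification A = 1/(1 − 0.749) = 3.984.
ΔT = 2.66 × 3.984 = 10.6 °C.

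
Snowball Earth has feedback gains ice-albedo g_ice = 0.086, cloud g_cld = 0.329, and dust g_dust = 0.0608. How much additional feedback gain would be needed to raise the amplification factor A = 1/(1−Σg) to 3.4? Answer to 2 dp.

Current total gain = 0.4758.
Target gain for A = 3.4: g* = 1 − 1/3.4 = 0.7059.
Additional gain needed = 0.7059 − 0.4758 = 0.23.

0.23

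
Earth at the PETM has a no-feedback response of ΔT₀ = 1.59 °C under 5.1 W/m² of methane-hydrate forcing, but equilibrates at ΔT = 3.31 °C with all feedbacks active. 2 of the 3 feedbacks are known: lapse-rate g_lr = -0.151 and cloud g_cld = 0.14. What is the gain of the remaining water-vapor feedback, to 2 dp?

0.53

Amplification A = ΔT/ΔT₀ = 3.31/1.59 = 2.082.
Total gain g = 1 − 1/A = 1 − 1/2.082 = 0.5197.
Known gains sum to -0.151 + 0.14 = -0.011.
g_wv = 0.5197 + 0.011 = 0.53.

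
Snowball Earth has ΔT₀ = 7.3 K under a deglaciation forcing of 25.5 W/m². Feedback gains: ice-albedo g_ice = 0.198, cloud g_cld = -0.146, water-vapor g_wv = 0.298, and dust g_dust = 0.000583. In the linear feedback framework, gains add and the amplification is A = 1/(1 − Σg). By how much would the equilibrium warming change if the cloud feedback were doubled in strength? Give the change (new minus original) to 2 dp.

Original: g = 0.350583, ΔT = 7.3/(1−0.350583) = 11.2409 K.
With doubled cloud: g' = 0.204583, ΔT' = 7.3/(1−0.204583) = 9.1776 K.
Change = 9.1776 − 11.2409 = -2.06 K.

-2.06 K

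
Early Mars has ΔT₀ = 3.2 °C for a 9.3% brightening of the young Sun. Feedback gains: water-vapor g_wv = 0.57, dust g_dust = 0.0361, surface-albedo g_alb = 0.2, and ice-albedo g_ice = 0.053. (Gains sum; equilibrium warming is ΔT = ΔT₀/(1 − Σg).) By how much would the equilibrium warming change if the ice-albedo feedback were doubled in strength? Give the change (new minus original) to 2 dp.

Original: g = 0.8591, ΔT = 3.2/(1−0.8591) = 22.7111 °C.
With doubled ice-albedo: g' = 0.9121, ΔT' = 3.2/(1−0.9121) = 36.4050 °C.
Change = 36.4050 − 22.7111 = 13.69 °C.

13.69 °C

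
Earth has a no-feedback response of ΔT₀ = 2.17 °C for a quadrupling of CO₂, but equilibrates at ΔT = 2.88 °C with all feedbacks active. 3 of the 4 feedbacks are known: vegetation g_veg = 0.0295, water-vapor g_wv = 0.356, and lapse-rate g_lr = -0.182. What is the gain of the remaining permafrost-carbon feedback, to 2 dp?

Amplification A = ΔT/ΔT₀ = 2.88/2.17 = 1.327.
Total gain g = 1 − 1/A = 1 − 1/1.327 = 0.2464.
Known gains sum to 0.0295 + 0.356 − 0.182 = 0.2035.
g_pf = 0.2464 − 0.2035 = 0.04.

0.04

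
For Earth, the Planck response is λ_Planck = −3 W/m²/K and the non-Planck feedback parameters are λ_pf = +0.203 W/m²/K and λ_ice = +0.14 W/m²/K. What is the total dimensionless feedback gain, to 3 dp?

0.114

Convert to gains: g_pf = 0.203/3 = 0.06767; g_ice = 0.14/3 = 0.04667.
Total gain g = 0.11434.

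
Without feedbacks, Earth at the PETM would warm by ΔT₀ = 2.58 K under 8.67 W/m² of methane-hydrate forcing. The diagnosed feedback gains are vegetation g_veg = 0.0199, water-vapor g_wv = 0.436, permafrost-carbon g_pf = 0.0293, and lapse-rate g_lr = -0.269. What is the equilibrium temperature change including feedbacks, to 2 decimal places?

3.29 K

Total gain g = 0.0199 + 0.436 + 0.0293 − 0.269 = 0.2162.
Amplification A = 1/(1 − 0.2162) = 1.276.
ΔT = 2.58 × 1.276 = 3.29 K.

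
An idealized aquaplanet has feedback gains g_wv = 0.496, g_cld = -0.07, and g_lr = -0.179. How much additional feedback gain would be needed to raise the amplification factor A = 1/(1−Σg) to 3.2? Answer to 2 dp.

Current total gain = 0.247.
Target gain for A = 3.2: g* = 1 − 1/3.2 = 0.6875.
Additional gain needed = 0.6875 − 0.247 = 0.44.

0.44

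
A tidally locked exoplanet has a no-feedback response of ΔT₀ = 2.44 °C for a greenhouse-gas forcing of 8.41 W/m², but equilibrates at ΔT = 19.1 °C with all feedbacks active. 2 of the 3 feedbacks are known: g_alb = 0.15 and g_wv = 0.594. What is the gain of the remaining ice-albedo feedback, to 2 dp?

Amplification A = ΔT/ΔT₀ = 19.1/2.44 = 7.828.
Total gain g = 1 − 1/A = 1 − 1/7.828 = 0.8723.
Known gains sum to 0.15 + 0.594 = 0.744.
g_ice = 0.8723 − 0.744 = 0.13.

0.13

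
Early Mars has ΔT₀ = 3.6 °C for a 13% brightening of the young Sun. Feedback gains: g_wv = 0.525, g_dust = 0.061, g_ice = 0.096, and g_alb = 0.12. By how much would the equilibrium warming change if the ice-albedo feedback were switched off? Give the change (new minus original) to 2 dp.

-5.94 °C

Original: g = 0.802, ΔT = 3.6/(1−0.802) = 18.1818 °C.
Without ice-albedo: g' = 0.706, ΔT' = 3.6/(1−0.706) = 12.2449 °C.
Change = 12.2449 − 18.1818 = -5.94 °C.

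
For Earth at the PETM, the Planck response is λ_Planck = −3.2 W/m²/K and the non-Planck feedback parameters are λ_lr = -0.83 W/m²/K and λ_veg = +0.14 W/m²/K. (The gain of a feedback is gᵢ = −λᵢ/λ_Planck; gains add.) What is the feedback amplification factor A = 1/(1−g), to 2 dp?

0.82

Convert to gains: g_lr = -0.83/3.2 = -0.2594; g_veg = 0.14/3.2 = 0.04375.
Total gain g = -0.21565.
A = 1/(1 + 0.21565) = 0.82.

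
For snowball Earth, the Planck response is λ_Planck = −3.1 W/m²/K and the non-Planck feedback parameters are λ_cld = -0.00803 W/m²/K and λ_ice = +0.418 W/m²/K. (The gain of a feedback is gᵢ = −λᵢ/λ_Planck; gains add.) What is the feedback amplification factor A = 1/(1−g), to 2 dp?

Convert to gains: g_cld = -0.00803/3.1 = -0.00259; g_ice = 0.418/3.1 = 0.1348.
Total gain g = 0.13221.
A = 1/(1 − 0.13221) = 1.15.

1.15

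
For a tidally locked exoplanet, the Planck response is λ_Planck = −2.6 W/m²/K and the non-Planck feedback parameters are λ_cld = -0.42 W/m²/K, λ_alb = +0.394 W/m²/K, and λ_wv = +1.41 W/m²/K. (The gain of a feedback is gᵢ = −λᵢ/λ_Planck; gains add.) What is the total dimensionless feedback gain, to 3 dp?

0.532

Convert to gains: g_cld = -0.42/2.6 = -0.1615; g_alb = 0.394/2.6 = 0.1515; g_wv = 1.41/2.6 = 0.5423.
Total gain g = 0.5323.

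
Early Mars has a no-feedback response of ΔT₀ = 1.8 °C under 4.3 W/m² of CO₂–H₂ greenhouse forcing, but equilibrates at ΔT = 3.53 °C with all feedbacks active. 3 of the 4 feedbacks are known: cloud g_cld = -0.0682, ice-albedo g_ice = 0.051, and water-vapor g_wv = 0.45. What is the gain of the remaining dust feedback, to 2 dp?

Amplification A = ΔT/ΔT₀ = 3.53/1.8 = 1.961.
Total gain g = 1 − 1/A = 1 − 1/1.961 = 0.4901.
Known gains sum to -0.0682 + 0.051 + 0.45 = 0.4328.
g_dust = 0.4901 − 0.4328 = 0.06.

0.06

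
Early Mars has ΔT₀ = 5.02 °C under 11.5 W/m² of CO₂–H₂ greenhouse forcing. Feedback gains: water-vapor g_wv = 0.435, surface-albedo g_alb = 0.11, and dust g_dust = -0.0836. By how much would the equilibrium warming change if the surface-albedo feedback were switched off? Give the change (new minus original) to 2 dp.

Original: g = 0.4614, ΔT = 5.02/(1−0.4614) = 9.3205 °C.
Without surface-albedo: g' = 0.3514, ΔT' = 5.02/(1−0.3514) = 7.7397 °C.
Change = 7.7397 − 9.3205 = -1.58 °C.

-1.58 °C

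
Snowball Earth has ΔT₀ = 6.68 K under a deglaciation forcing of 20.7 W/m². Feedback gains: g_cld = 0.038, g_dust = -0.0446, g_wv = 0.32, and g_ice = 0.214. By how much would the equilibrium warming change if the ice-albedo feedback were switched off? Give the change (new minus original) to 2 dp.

-4.41 K

Original: g = 0.5274, ΔT = 6.68/(1−0.5274) = 14.1346 K.
Without ice-albedo: g' = 0.3134, ΔT' = 6.68/(1−0.3134) = 9.7291 K.
Change = 9.7291 − 14.1346 = -4.41 K.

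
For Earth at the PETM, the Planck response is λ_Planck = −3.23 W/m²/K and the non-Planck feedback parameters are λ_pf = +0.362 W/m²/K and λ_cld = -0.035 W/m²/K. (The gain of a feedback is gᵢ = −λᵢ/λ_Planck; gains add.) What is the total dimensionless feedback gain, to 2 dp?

0.10

Convert to gains: g_pf = 0.362/3.23 = 0.1121; g_cld = -0.035/3.23 = -0.01084.
Total gain g = 0.10126.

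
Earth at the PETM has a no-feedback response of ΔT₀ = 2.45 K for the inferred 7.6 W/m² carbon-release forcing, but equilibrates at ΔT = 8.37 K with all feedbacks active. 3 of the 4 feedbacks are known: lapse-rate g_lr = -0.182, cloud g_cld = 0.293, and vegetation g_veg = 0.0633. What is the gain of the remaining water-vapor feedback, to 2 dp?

0.53

Amplification A = ΔT/ΔT₀ = 8.37/2.45 = 3.416.
Total gain g = 1 − 1/A = 1 − 1/3.416 = 0.7073.
Known gains sum to -0.182 + 0.293 + 0.0633 = 0.1743.
g_wv = 0.7073 − 0.1743 = 0.53.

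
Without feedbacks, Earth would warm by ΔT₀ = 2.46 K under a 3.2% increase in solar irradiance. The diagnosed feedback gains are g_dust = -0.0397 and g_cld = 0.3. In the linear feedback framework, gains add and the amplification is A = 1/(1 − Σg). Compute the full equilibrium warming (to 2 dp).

3.33 K

Total gain g = -0.0397 + 0.3 = 0.2603.
Amplification A = 1/(1 − 0.2603) = 1.352.
ΔT = 2.46 × 1.352 = 3.33 K.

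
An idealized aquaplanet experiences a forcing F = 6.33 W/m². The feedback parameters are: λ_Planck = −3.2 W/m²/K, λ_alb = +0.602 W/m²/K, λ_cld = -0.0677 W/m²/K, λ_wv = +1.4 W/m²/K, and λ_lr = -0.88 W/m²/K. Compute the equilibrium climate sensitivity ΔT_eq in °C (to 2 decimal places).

Net feedback parameter λ = (−3.2) + (+0.602) + (-0.0677) + (+1.4) + (-0.88) = -2.1457 W/m²/K.
ΔT = −F/λ = −6.33/(-2.1457) = 2.95 °C.

2.95 °C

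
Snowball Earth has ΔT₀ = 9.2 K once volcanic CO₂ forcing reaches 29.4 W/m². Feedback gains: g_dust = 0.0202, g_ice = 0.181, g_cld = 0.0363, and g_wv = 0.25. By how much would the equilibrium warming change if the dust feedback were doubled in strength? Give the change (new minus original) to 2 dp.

Original: g = 0.4875, ΔT = 9.2/(1−0.4875) = 17.9512 K.
With doubled dust: g' = 0.5077, ΔT' = 9.2/(1−0.5077) = 18.6878 K.
Change = 18.6878 − 17.9512 = 0.74 K.

0.74 K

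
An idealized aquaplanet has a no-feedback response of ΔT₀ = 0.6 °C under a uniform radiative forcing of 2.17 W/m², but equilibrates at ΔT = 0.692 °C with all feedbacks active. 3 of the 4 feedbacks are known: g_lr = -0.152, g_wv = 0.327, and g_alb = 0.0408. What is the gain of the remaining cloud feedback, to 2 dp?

Amplification A = ΔT/ΔT₀ = 0.692/0.6 = 1.153.
Total gain g = 1 − 1/A = 1 − 1/1.153 = 0.1327.
Known gains sum to -0.152 + 0.327 + 0.0408 = 0.2158.
g_cld = 0.1327 − 0.2158 = -0.08.

-0.08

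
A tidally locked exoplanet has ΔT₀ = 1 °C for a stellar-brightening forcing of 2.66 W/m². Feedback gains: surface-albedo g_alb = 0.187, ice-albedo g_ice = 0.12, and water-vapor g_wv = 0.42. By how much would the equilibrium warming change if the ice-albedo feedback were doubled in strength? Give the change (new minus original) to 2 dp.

Original: g = 0.727, ΔT = 1/(1−0.727) = 3.6630 °C.
With doubled ice-albedo: g' = 0.847, ΔT' = 1/(1−0.847) = 6.5359 °C.
Change = 6.5359 − 3.6630 = 2.87 °C.

2.87 °C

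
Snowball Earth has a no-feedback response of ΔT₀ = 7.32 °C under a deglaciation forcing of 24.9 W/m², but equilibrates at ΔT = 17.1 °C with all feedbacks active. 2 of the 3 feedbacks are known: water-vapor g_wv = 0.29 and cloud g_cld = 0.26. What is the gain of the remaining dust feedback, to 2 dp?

Amplification A = ΔT/ΔT₀ = 17.1/7.32 = 2.336.
Total gain g = 1 − 1/A = 1 − 1/2.336 = 0.5719.
Known gains sum to 0.29 + 0.26 = 0.55.
g_dust = 0.5719 − 0.55 = 0.02.

0.02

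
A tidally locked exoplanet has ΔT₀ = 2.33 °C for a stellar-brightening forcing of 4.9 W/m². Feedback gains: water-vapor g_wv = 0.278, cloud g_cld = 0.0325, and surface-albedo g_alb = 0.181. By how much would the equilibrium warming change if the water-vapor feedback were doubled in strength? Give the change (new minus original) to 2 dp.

5.53 °C

Original: g = 0.4915, ΔT = 2.33/(1−0.4915) = 4.5821 °C.
With doubled water-vapor: g' = 0.7695, ΔT' = 2.33/(1−0.7695) = 10.1085 °C.
Change = 10.1085 − 4.5821 = 5.53 °C.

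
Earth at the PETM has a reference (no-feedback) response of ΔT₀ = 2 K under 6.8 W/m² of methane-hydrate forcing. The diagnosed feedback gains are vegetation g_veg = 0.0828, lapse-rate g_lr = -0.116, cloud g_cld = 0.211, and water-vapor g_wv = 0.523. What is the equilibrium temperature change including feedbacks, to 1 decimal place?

Total gain g = 0.0828 − 0.116 + 0.211 + 0.523 = 0.7008.
Amplification A = 1/(1 − 0.7008) = 3.342.
ΔT = 2 × 3.342 = 6.7 K.

6.7 K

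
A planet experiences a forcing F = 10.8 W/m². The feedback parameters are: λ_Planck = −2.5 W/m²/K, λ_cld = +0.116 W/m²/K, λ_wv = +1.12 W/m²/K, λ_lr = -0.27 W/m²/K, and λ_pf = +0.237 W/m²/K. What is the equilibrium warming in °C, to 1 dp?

8.3 °C

Net feedback parameter λ = (−2.5) + (+0.116) + (+1.12) + (-0.27) + (+0.237) = -1.297 W/m²/K.
ΔT = −F/λ = −10.8/(-1.297) = 8.3 °C.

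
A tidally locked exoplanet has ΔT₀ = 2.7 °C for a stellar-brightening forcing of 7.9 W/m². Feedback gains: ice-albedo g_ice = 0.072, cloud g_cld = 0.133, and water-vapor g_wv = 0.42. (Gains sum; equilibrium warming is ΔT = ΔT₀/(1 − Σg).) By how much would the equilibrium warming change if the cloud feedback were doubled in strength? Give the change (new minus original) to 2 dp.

Original: g = 0.625, ΔT = 2.7/(1−0.625) = 7.2000 °C.
With doubled cloud: g' = 0.758, ΔT' = 2.7/(1−0.758) = 11.1570 °C.
Change = 11.1570 − 7.2000 = 3.96 °C.

3.96 °C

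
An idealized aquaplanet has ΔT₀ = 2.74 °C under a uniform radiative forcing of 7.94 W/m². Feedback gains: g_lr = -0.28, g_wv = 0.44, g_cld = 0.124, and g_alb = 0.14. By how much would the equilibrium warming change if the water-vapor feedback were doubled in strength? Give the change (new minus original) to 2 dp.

15.39 °C

Original: g = 0.424, ΔT = 2.74/(1−0.424) = 4.7569 °C.
With doubled water-vapor: g' = 0.864, ΔT' = 2.74/(1−0.864) = 20.1471 °C.
Change = 20.1471 − 4.7569 = 15.39 °C.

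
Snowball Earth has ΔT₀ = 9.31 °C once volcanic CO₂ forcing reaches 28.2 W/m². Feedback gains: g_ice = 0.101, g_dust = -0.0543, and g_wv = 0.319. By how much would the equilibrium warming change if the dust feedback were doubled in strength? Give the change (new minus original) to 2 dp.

-1.16 °C

Original: g = 0.3657, ΔT = 9.31/(1−0.3657) = 14.6776 °C.
With doubled dust: g' = 0.3114, ΔT' = 9.31/(1−0.3114) = 13.5202 °C.
Change = 13.5202 − 14.6776 = -1.16 °C.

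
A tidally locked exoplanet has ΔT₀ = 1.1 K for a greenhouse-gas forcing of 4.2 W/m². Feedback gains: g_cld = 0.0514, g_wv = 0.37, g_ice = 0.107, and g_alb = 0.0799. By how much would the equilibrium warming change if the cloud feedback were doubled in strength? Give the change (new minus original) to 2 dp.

Original: g = 0.6083, ΔT = 1.1/(1−0.6083) = 2.8083 K.
With doubled cloud: g' = 0.6597, ΔT' = 1.1/(1−0.6597) = 3.2324 K.
Change = 3.2324 − 2.8083 = 0.42 K.

0.42 K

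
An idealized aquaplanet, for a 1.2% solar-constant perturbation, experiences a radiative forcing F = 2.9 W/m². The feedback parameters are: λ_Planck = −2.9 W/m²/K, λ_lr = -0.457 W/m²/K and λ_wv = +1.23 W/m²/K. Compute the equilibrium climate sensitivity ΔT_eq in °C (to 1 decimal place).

1.4 °C

Net feedback parameter λ = (−2.9) + (-0.457) + (+1.23) = -2.127 W/m²/K.
ΔT = −F/λ = −2.9/(-2.127) = 1.4 °C.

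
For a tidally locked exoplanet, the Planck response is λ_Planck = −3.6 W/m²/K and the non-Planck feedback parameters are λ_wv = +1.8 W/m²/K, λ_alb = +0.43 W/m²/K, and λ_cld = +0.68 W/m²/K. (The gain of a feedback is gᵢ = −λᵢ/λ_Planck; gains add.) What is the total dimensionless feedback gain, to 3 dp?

Convert to gains: g_wv = 1.8/3.6 = 0.5; g_alb = 0.43/3.6 = 0.1194; g_cld = 0.68/3.6 = 0.1889.
Total gain g = 0.8083.

0.808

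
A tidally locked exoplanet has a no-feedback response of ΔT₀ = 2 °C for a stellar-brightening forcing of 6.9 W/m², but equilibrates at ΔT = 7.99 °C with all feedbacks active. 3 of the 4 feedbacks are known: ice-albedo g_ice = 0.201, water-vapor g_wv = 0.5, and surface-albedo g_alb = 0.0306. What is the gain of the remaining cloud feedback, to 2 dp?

0.02

Amplification A = ΔT/ΔT₀ = 7.99/2 = 3.995.
Total gain g = 1 − 1/A = 1 − 1/3.995 = 0.7497.
Known gains sum to 0.201 + 0.5 + 0.0306 = 0.7316.
g_cld = 0.7497 − 0.7316 = 0.02.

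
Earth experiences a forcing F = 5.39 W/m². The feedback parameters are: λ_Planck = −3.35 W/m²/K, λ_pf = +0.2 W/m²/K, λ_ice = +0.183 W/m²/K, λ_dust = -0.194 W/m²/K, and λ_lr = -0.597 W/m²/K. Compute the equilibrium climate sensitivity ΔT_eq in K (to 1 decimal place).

1.4 K

Net feedback parameter λ = (−3.35) + (+0.2) + (+0.183) + (-0.194) + (-0.597) = -3.758 W/m²/K.
ΔT = −F/λ = −5.39/(-3.758) = 1.4 K.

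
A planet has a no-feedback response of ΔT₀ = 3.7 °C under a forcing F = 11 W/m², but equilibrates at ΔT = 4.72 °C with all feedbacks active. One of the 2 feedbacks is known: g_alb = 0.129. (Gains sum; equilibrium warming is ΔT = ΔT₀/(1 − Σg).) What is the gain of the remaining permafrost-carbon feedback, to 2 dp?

0.09

Amplification A = ΔT/ΔT₀ = 4.72/3.7 = 1.276.
Total gain g = 1 − 1/A = 1 − 1/1.276 = 0.2163.
The known gain is 0.129.
g_pf = 0.2163 − 0.129 = 0.09.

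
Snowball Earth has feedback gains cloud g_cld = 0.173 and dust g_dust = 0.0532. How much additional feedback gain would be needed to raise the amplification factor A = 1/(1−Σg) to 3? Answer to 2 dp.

0.44

Current total gain = 0.2262.
Target gain for A = 3: g* = 1 − 1/3 = 0.6667.
Additional gain needed = 0.6667 − 0.2262 = 0.44.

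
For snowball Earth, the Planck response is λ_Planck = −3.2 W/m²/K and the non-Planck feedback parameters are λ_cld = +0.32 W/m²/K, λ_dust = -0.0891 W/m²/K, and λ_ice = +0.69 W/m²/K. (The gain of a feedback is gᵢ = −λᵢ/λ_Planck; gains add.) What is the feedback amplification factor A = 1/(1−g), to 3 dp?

Convert to gains: g_cld = 0.32/3.2 = 0.1; g_dust = -0.0891/3.2 = -0.02784; g_ice = 0.69/3.2 = 0.2156.
Total gain g = 0.28776.
A = 1/(1 − 0.28776) = 1.404.

1.404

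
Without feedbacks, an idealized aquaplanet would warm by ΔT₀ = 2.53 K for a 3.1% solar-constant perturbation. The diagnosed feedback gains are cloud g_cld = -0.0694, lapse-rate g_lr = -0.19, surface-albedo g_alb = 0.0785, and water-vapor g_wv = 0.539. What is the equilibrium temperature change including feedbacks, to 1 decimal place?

Total gain g = -0.0694 − 0.19 + 0.0785 + 0.539 = 0.3581.
Amplification A = 1/(1 − 0.3581) = 1.558.
ΔT = 2.53 × 1.558 = 3.9 K.

3.9 K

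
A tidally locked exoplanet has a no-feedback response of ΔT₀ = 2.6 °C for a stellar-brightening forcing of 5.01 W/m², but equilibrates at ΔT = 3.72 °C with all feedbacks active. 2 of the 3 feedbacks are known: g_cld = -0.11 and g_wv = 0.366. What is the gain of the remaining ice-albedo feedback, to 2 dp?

0.05

Amplification A = ΔT/ΔT₀ = 3.72/2.6 = 1.431.
Total gain g = 1 − 1/A = 1 − 1/1.431 = 0.3012.
Known gains sum to -0.11 + 0.366 = 0.256.
g_ice = 0.3012 − 0.256 = 0.05.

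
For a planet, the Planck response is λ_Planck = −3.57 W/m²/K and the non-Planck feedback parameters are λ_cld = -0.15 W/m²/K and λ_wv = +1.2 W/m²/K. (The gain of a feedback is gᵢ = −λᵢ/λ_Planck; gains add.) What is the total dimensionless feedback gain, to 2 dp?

Convert to gains: g_cld = -0.15/3.57 = -0.04202; g_wv = 1.2/3.57 = 0.3361.
Total gain g = 0.29408.

0.29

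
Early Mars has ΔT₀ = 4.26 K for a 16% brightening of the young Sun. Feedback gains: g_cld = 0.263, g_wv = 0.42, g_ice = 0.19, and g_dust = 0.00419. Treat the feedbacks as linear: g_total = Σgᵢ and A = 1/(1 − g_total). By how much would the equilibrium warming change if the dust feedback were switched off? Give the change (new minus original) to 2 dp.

-1.14 K

Original: g = 0.87719, ΔT = 4.26/(1−0.87719) = 34.6877 K.
Without dust: g' = 0.873, ΔT' = 4.26/(1−0.873) = 33.5433 K.
Change = 33.5433 − 34.6877 = -1.14 K.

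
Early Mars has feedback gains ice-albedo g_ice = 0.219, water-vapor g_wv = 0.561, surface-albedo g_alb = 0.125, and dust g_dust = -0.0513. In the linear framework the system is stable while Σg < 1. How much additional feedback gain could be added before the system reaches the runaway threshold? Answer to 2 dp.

0.15

Current total gain = 0.219 + 0.561 + 0.125 − 0.0513 = 0.8537.
Margin to runaway = 1 − 0.8537 = 0.15.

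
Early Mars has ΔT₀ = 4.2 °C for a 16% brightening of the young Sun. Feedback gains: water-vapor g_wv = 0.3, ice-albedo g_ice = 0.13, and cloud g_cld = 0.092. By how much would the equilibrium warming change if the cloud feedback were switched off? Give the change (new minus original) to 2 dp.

-1.42 °C

Original: g = 0.522, ΔT = 4.2/(1−0.522) = 8.7866 °C.
Without cloud: g' = 0.43, ΔT' = 4.2/(1−0.43) = 7.3684 °C.
Change = 7.3684 − 8.7866 = -1.42 °C.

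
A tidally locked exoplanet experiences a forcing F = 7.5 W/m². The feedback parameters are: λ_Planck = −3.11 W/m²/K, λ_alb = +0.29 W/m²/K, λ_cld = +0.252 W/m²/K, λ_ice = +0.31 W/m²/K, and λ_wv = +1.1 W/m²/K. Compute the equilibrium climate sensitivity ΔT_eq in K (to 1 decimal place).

Net feedback parameter λ = (−3.11) + (+0.29) + (+0.252) + (+0.31) + (+1.1) = -1.158 W/m²/K.
ΔT = −F/λ = −7.5/(-1.158) = 6.5 K.

6.5 K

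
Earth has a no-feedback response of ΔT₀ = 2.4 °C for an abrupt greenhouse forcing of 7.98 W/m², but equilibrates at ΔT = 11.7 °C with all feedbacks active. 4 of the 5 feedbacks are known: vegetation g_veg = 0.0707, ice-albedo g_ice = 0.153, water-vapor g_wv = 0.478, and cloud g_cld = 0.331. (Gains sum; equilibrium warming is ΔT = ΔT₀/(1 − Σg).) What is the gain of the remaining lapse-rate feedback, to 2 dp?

-0.24

Amplification A = ΔT/ΔT₀ = 11.7/2.4 = 4.875.
Total gain g = 1 − 1/A = 1 − 1/4.875 = 0.7949.
Known gains sum to 0.0707 + 0.153 + 0.478 + 0.331 = 1.0327.
g_lr = 0.7949 − 1.0327 = -0.24.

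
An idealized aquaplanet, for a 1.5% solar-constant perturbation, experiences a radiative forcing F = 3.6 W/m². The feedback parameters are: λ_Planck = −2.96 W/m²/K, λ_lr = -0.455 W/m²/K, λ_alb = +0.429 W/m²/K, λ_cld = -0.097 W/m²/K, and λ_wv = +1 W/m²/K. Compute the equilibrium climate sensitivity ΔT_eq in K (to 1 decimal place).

1.7 K

Net feedback parameter λ = (−2.96) + (-0.455) + (+0.429) + (-0.097) + (+1) = -2.083 W/m²/K.
ΔT = −F/λ = −3.6/(-2.083) = 1.7 K.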